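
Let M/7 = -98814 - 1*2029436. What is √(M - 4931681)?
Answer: I*√19829431 ≈ 4453.0*I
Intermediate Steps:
M = -14897750 (M = 7*(-98814 - 1*2029436) = 7*(-98814 - 2029436) = 7*(-2128250) = -14897750)
√(M - 4931681) = √(-14897750 - 4931681) = √(-19829431) = I*√19829431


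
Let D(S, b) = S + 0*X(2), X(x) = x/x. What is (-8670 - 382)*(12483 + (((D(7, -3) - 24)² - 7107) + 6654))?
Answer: -111511588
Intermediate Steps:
X(x) = 1
D(S, b) = S (D(S, b) = S + 0*1 = S + 0 = S)
(-8670 - 382)*(12483 + (((D(7, -3) - 24)² - 7107) + 6654)) = (-8670 - 382)*(12483 + (((7 - 24)² - 7107) + 6654)) = -9052*(12483 + (((-17)² - 7107) + 6654)) = -9052*(12483 + ((289 - 7107) + 6654)) = -9052*(12483 + (-6818 + 6654)) = -9052*(12483 - 164) = -9052*12319 = -111511588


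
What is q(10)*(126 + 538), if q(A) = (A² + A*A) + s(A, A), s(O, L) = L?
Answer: 139440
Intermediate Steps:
q(A) = A + 2*A² (q(A) = (A² + A*A) + A = (A² + A²) + A = 2*A² + A = A + 2*A²)
q(10)*(126 + 538) = (10*(1 + 2*10))*(126 + 538) = (10*(1 + 20))*664 = (10*21)*664 = 210*664 = 139440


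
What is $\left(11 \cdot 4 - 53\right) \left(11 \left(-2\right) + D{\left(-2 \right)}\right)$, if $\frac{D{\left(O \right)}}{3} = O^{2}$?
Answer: $90$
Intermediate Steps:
$D{\left(O \right)} = 3 O^{2}$
$\left(11 \cdot 4 - 53\right) \left(11 \left(-2\right) + D{\left(-2 \right)}\right) = \left(11 \cdot 4 - 53\right) \left(11 \left(-2\right) + 3 \left(-2\right)^{2}\right) = \left(44 - 53\right) \left(-22 + 3 \cdot 4\right) = - 9 \left(-22 + 12\right) = \left(-9\right) \left(-10\right) = 90$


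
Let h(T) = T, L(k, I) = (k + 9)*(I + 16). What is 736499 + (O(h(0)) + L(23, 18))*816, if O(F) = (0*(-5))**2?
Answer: 1624307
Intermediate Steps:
L(k, I) = (9 + k)*(16 + I)
O(F) = 0 (O(F) = 0**2 = 0)
736499 + (O(h(0)) + L(23, 18))*816 = 736499 + (0 + (144 + 9*18 + 16*23 + 18*23))*816 = 736499 + (0 + (144 + 162 + 368 + 414))*816 = 736499 + (0 + 1088)*816 = 736499 + 1088*816 = 736499 + 887808 = 1624307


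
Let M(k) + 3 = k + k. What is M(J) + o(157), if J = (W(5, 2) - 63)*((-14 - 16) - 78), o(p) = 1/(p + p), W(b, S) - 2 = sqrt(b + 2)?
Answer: 4136323/314 - 216*sqrt(7) ≈ 12602.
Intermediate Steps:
W(b, S) = 2 + sqrt(2 + b) (W(b, S) = 2 + sqrt(b + 2) = 2 + sqrt(2 + b))
o(p) = 1/(2*p)
J = 6588 - 108*sqrt(7) (J = ((2 + sqrt(2 + 5)) - 63)*((-14 - 16) - 78) = ((2 + sqrt(7)) - 63)*(-30 - 78) = (-61 + sqrt(7))*(-108) = 6588 - 108*sqrt(7) ≈ 6302.3)
M(k) = -3 + 2*k (M(k) = -3 + (k + k) = -3 + 2*k)
M(J) + o(157) = (-3 + 2*(6588 - 108*sqrt(7))) + (1/2)/157 = (-3 + (13176 - 216*sqrt(7))) + (1/2)*(1/157) = (13173 - 216*sqrt(7)) + 1/314 = 4136323/314 - 216*sqrt(7)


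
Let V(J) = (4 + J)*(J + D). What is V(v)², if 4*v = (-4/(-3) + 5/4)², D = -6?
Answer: 66360167130625/110075314176 ≈ 602.86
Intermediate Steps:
v = 961/576 (v = (-4/(-3) + 5/4)²/4 = (-4*(-⅓) + 5*(¼))²/4 = (4/3 + 5/4)²/4 = (31/12)²/4 = (¼)*(961/144) = 961/576 ≈ 1.6684)
V(J) = (-6 + J)*(4 + J) (V(J) = (4 + J)*(J - 6) = (4 + J)*(-6 + J) = (-6 + J)*(4 + J))
V(v)² = (-24 + (961/576)² - 2*961/576)² = (-24 + 923521/331776 - 961/288)² = (-8146175/331776)² = 66360167130625/110075314176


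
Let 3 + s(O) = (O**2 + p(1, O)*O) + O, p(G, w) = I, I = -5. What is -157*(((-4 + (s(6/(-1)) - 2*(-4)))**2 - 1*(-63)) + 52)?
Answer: -602252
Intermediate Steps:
p(G, w) = -5
s(O) = -3 + O**2 - 4*O (s(O) = -3 + ((O**2 - 5*O) + O) = -3 + (O**2 - 4*O) = -3 + O**2 - 4*O)
-157*(((-4 + (s(6/(-1)) - 2*(-4)))**2 - 1*(-63)) + 52) = -157*(((-4 + ((-3 + (6/(-1))**2 - 24/(-1)) - 2*(-4)))**2 - 1*(-63)) + 52) = -157*(((-4 + ((-3 + (6*(-1))**2 - 24*(-1)) + 8))**2 + 63) + 52) = -157*(((-4 + ((-3 + (-6)**2 - 4*(-6)) + 8))**2 + 63) + 52) = -157*(((-4 + ((-3 + 36 + 24) + 8))**2 + 63) + 52) = -157*(((-4 + (57 + 8))**2 + 63) + 52) = -157*(((-4 + 65)**2 + 63) + 52) = -157*((61**2 + 63) + 52) = -157*((3721 + 63) + 52) = -157*(3784 + 52) = -157*3836 = -602252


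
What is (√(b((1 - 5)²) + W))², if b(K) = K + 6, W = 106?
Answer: 128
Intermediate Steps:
b(K) = 6 + K
(√(b((1 - 5)²) + W))² = (√((6 + (1 - 5)²) + 106))² = (√((6 + (-4)²) + 106))² = (√((6 + 16) + 106))² = (√(22 + 106))² = (√128)² = (8*√2)² = 128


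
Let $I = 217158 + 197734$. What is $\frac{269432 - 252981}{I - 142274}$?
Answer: $\frac{16451}{272618} \approx 0.060345$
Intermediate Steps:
$I = 414892$
$\frac{269432 - 252981}{I - 142274} = \frac{269432 - 252981}{414892 - 142274} = \frac{16451}{272618}$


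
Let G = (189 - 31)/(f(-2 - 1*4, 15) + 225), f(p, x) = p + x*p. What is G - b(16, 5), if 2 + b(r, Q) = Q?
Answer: -229/129 ≈ -1.7752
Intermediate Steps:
f(p, x) = p + p*x
b(r, Q) = -2 + Q
G = 158/129 (G = (189 - 31)/((-2 - 1*4)*(1 + 15) + 225) = 158/((-2 - 4)*16 + 225) = 158/(-6*16 + 225) = 158/(-96 + 225) = 158/129 ≈ 1.2248)
G - b(16, 5) = 158/129 - (-2 + 5) = 158/129 - 1*3 = 158/129 - 3 = -229/129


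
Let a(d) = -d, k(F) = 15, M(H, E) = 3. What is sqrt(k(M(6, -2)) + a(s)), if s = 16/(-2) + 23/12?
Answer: sqrt(759)/6 ≈ 4.5917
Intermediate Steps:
s = -73/12 (s = 16*(-1/2) + 23*(1/12) = -8 + 23/12 = -73/12 ≈ -6.0833)
sqrt(k(M(6, -2)) + a(s)) = sqrt(15 - 1*(-73/12)) = sqrt(15 + 73/12) = sqrt(253/12) = sqrt(759)/6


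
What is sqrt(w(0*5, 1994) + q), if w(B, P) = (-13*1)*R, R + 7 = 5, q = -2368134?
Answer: 2*I*sqrt(592027) ≈ 1538.9*I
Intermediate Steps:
R = -2 (R = -7 + 5 = -2)
w(B, P) = 26 (w(B, P) = -13*1*(-2) = -13*(-2) = 26)
sqrt(w(0*5, 1994) + q) = sqrt(26 - 2368134) = sqrt(-2368108) = 2*I*sqrt(592027)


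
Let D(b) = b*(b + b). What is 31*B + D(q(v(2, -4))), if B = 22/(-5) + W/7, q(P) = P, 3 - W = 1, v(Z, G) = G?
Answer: -3344/35 ≈ -95.543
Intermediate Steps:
W = 2 (W = 3 - 1*1 = 3 - 1 = 2)
D(b) = 2*b**2 (D(b) = b*(2*b) = 2*b**2)
B = -144/35 (B = 22/(-5) + 2/7 = 22*(-1/5) + 2*(1/7) = -22/5 + 2/7 = -144/35 ≈ -4.1143)
31*B + D(q(v(2, -4))) = 31*(-144/35) + 2*(-4)**2 = -4464/35 + 2*16 = -4464/35 + 32 = -3344/35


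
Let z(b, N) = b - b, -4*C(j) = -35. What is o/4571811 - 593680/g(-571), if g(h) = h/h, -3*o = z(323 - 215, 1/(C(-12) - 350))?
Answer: -593680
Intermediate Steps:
C(j) = 35/4 (C(j) = -¼*(-35) = 35/4)
z(b, N) = 0
o = 0 (o = -⅓*0 = 0)
g(h) = 1
o/4571811 - 593680/g(-571) = 0/4571811 - 593680/1 = 0*(1/4571811) - 593680*1 = 0 - 593680 = -593680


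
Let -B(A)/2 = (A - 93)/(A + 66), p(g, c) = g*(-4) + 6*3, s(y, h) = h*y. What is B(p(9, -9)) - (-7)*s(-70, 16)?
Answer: -62683/8 ≈ -7835.4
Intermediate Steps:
p(g, c) = 18 - 4*g (p(g, c) = -4*g + 18 = 18 - 4*g)
B(A) = -2*(-93 + A)/(66 + A) (B(A) = -2*(A - 93)/(A + 66) = -2*(-93 + A)/(66 + A))
B(p(9, -9)) - (-7)*s(-70, 16) = 2*(93 - (18 - 4*9))/(66 + (18 - 4*9)) - (-7)*16*(-70) = 2*(93 - (18 - 36))/(66 + (18 - 36)) - (-7)*(-1120) = 2*(93 - 1*(-18))/(66 - 18) - 1*7840 = 2*(93 + 18)/48 - 7840 = 2*(1/48)*111 - 7840 = 37/8 - 7840 = -62683/8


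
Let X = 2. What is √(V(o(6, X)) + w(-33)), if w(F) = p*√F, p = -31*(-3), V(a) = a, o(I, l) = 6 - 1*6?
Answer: 3^(¾)*11^(¼)*√31*√I ≈ 16.344 + 16.344*I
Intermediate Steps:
o(I, l) = 0 (o(I, l) = 6 - 6 = 0)
p = 93
w(F) = 93*√F
√(V(o(6, X)) + w(-33)) = √(0 + 93*√(-33)) = √(0 + 93*(I*√33)) = √(0 + 93*I*√33) = √(93*I*√33) = 3^(¾)*11^(¼)*√31*√I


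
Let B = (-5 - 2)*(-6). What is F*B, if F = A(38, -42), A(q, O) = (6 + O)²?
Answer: 54432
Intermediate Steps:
F = 1296 (F = (6 - 42)² = (-36)² = 1296)
B = 42 (B = -7*(-6) = 42)
F*B = 1296*42 = 54432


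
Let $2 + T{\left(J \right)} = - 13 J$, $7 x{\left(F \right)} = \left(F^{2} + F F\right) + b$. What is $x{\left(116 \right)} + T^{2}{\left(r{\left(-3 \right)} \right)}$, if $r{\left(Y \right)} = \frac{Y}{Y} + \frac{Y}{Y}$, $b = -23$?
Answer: $\frac{32377}{7} \approx 4625.3$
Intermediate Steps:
$x{\left(F \right)} = - \frac{23}{7} + \frac{2 F^{2}}{7}$ ($x{\left(F \right)} = \frac{\left(F^{2} + F F\right) - 23}{7} = \frac{\left(F^{2} + F^{2}\right) - 23}{7} = \frac{2 F^{2} - 23}{7} = \frac{-23 + 2 F^{2}}{7} = - \frac{23}{7} + \frac{2 F^{2}}{7}$)
$r{\left(Y \right)} = 2$ ($r{\left(Y \right)} = 1 + 1 = 2$)
$T{\left(J \right)} = -2 - 13 J$
$x{\left(116 \right)} + T^{2}{\left(r{\left(-3 \right)} \right)} = \left(- \frac{23}{7} + \frac{2 \cdot 116^{2}}{7}\right) + \left(-2 - 26\right)^{2} = \left(- \frac{23}{7} + \frac{2}{7} \cdot 13456\right) + \left(-2 - 26\right)^{2} = \left(- \frac{23}{7} + \frac{26912}{7}\right) + \left(-28\right)^{2} = \frac{26889}{7} + 784 = \frac{32377}{7}$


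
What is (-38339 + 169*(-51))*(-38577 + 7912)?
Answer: 1439967070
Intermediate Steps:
(-38339 + 169*(-51))*(-38577 + 7912) = (-38339 - 8619)*(-30665) = -46958*(-30665) = 1439967070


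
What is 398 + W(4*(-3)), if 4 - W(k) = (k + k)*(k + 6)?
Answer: 258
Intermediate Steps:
W(k) = 4 - 2*k*(6 + k) (W(k) = 4 - (k + k)*(k + 6) = 4 - 2*k*(6 + k))
398 + W(4*(-3)) = 398 + (4 - 48*(-3) - 2*(4*(-3))²) = 398 + (4 - 12*(-12) - 2*(-12)²) = 398 + (4 + 144 - 2*144) = 398 + (4 + 144 - 288) = 398 - 140 = 258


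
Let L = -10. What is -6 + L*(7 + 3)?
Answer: -106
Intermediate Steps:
-6 + L*(7 + 3) = -6 - 10*(7 + 3) = -6 - 10*10 = -6 - 100 = -106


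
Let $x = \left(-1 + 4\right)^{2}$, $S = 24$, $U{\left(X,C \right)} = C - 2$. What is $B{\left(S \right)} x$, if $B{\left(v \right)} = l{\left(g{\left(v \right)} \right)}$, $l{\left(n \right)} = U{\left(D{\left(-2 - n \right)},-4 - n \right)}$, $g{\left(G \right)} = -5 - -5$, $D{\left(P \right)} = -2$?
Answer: $-54$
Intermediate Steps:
$g{\left(G \right)} = 0$ ($g{\left(G \right)} = -5 + 5 = 0$)
$U{\left(X,C \right)} = -2 + C$ ($U{\left(X,C \right)} = C - 2 = -2 + C$)
$l{\left(n \right)} = -6 - n$ ($l{\left(n \right)} = -2 - \left(4 + n\right) = -6 - n$)
$B{\left(v \right)} = -6$ ($B{\left(v \right)} = -6 - 0 = -6 + 0 = -6$)
$x = 9$ ($x = 3^{2} = 9$)
$B{\left(S \right)} x = \left(-6\right) 9 = -54$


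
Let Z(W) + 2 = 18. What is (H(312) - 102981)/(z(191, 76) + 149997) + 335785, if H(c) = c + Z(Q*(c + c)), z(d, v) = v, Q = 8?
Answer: 50392159652/150073 ≈ 3.3578e+5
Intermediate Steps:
Z(W) = 16 (Z(W) = -2 + 18 = 16)
H(c) = 16 + c (H(c) = c + 16 = 16 + c)
(H(312) - 102981)/(z(191, 76) + 149997) + 335785 = ((16 + 312) - 102981)/(76 + 149997) + 335785 = (328 - 102981)/150073 + 335785 = -102653*1/150073 + 335785 = -102653/150073 + 335785 = 50392159652/150073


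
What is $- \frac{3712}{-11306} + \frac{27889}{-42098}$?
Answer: $- \frac{79522629}{237979994} \approx -0.33416$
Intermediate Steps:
$- \frac{3712}{-11306} + \frac{27889}{-42098} = \left(-3712\right) \left(- \frac{1}{11306}\right) + 27889 \left(- \frac{1}{42098}\right) = \frac{1856}{5653} - \frac{27889}{42098} = - \frac{79522629}{237979994}$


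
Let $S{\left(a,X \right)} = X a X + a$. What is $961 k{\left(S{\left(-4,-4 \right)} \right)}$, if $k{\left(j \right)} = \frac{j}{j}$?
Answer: $961$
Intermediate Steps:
$S{\left(a,X \right)} = a + a X^{2}$ ($S{\left(a,X \right)} = a X^{2} + a = a + a X^{2}$)
$k{\left(j \right)} = 1$
$961 k{\left(S{\left(-4,-4 \right)} \right)} = 961 \cdot 1 = 961$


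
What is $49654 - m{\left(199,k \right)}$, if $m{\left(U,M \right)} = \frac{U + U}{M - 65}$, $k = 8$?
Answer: $\frac{2830676}{57} \approx 49661.0$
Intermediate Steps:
$m{\left(U,M \right)} = \frac{2 U}{-65 + M}$
$49654 - m{\left(199,k \right)} = 49654 - 2 \cdot 199 \frac{1}{-65 + 8} = 49654 - 2 \cdot 199 \frac{1}{-57} = 49654 - 2 \cdot 199 \left(- \frac{1}{57}\right) = 49654 - - \frac{398}{57} = 49654 + \frac{398}{57} = \frac{2830676}{57}$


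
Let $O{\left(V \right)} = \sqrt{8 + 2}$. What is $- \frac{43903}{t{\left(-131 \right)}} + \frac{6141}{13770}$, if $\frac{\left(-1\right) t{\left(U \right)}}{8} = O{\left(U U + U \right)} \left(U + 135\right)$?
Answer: $\frac{2047}{4590} + \frac{43903 \sqrt{10}}{320} \approx 434.3$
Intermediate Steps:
$O{\left(V \right)} = \sqrt{10}$
$t{\left(U \right)} = - 8 \sqrt{10} \left(135 + U\right)$ ($t{\left(U \right)} = - 8 \sqrt{10} \left(U + 135\right) = - 8 \sqrt{10} \left(135 + U\right)$)
$- \frac{43903}{t{\left(-131 \right)}} + \frac{6141}{13770} = - \frac{43903}{8 \sqrt{10} \left(-135 - -131\right)} + \frac{6141}{13770} = - \frac{43903}{8 \sqrt{10} \left(-135 + 131\right)} + 6141 \cdot \frac{1}{13770} = - \frac{43903}{8 \sqrt{10} \left(-4\right)} + \frac{2047}{4590} = - \frac{43903}{\left(-32\right) \sqrt{10}} + \frac{2047}{4590} = - 43903 \left(- \frac{\sqrt{10}}{320}\right) + \frac{2047}{4590} = \frac{43903 \sqrt{10}}{320} + \frac{2047}{4590} = \frac{2047}{4590} + \frac{43903 \sqrt{10}}{320}$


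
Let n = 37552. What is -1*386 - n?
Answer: -37938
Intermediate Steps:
-1*386 - n = -1*386 - 1*37552 = -386 - 37552 = -37938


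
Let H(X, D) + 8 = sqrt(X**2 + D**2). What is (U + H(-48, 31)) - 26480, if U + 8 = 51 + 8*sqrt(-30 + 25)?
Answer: -26445 + sqrt(3265) + 8*I*sqrt(5) ≈ -26388.0 + 17.889*I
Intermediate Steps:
U = 43 + 8*I*sqrt(5) (U = -8 + (51 + 8*sqrt(-30 + 25)) = -8 + (51 + 8*sqrt(-5)) = -8 + (51 + 8*(I*sqrt(5))) = -8 + (51 + 8*I*sqrt(5)) = 43 + 8*I*sqrt(5) ≈ 43.0 + 17.889*I)
H(X, D) = -8 + sqrt(D**2 + X**2) (H(X, D) = -8 + sqrt(X**2 + D**2) = -8 + sqrt(D**2 + X**2))
(U + H(-48, 31)) - 26480 = ((43 + 8*I*sqrt(5)) + (-8 + sqrt(31**2 + (-48)**2))) - 26480 = ((43 + 8*I*sqrt(5)) + (-8 + sqrt(961 + 2304))) - 26480 = ((43 + 8*I*sqrt(5)) + (-8 + sqrt(3265))) - 26480 = (35 + sqrt(3265) + 8*I*sqrt(5)) - 26480 = -26445 + sqrt(3265) + 8*I*sqrt(5)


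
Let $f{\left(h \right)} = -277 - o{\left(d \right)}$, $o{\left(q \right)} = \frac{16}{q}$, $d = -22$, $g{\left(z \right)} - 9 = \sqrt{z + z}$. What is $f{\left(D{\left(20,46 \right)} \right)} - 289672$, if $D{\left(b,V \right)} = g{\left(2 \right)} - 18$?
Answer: $- \frac{3189431}{11} \approx -2.8995 \cdot 10^{5}$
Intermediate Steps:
$g{\left(z \right)} = 9 + \sqrt{2} \sqrt{z}$ ($g{\left(z \right)} = 9 + \sqrt{z + z} = 9 + \sqrt{2 z} = 9 + \sqrt{2} \sqrt{z}$)
$D{\left(b,V \right)} = -7$ ($D{\left(b,V \right)} = \left(9 + \sqrt{2} \sqrt{2}\right) - 18 = \left(9 + 2\right) - 18 = 11 - 18 = -7$)
$f{\left(h \right)} = - \frac{3039}{11}$ ($f{\left(h \right)} = -277 - \frac{16}{-22} = -277 - 16 \left(- \frac{1}{22}\right) = -277 - - \frac{8}{11} = -277 + \frac{8}{11} = - \frac{3039}{11}$)
$f{\left(D{\left(20,46 \right)} \right)} - 289672 = - \frac{3039}{11} - 289672 = - \frac{3189431}{11}$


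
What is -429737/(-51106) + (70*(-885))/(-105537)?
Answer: 1470277893/163441634 ≈ 8.9957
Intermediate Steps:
-429737/(-51106) + (70*(-885))/(-105537) = -429737*(-1/51106) - 61950*(-1/105537) = 39067/4646 + 20650/35179 = 1470277893/163441634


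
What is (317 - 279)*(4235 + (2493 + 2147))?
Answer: 337250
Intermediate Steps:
(317 - 279)*(4235 + (2493 + 2147)) = 38*(4235 + 4640) = 38*8875 = 337250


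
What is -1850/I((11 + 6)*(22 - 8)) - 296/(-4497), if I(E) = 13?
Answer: -8315602/58461 ≈ -142.24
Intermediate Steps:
-1850/I((11 + 6)*(22 - 8)) - 296/(-4497) = -1850/13 - 296/(-4497) = -1850*1/13 - 296*(-1/4497) = -1850/13 + 296/4497 = -8315602/58461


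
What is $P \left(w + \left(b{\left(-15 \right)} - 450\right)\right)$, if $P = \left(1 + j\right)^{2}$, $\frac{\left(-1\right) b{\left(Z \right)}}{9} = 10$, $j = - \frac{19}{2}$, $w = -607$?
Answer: $- \frac{331483}{4} \approx -82871.0$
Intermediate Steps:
$j = - \frac{19}{2}$ ($j = \left(-19\right) \frac{1}{2} = - \frac{19}{2} \approx -9.5$)
$b{\left(Z \right)} = -90$ ($b{\left(Z \right)} = \left(-9\right) 10 = -90$)
$P = \frac{289}{4}$ ($P = \left(1 - \frac{19}{2}\right)^{2} = \left(- \frac{17}{2}\right)^{2} = \frac{289}{4} \approx 72.25$)
$P \left(w + \left(b{\left(-15 \right)} - 450\right)\right) = \frac{289 \left(-607 - 540\right)}{4} = \frac{289}{4} \left(-1147\right) = - \frac{331483}{4}$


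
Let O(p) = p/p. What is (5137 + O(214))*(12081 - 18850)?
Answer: -34779122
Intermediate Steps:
O(p) = 1
(5137 + O(214))*(12081 - 18850) = (5137 + 1)*(12081 - 18850) = 5138*(-6769) = -34779122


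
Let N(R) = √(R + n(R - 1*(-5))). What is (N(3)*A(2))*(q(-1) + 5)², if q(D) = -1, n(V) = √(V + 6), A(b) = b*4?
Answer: 128*√(3 + √14) ≈ 332.35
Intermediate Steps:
A(b) = 4*b
n(V) = √(6 + V)
N(R) = √(R + √(11 + R)) (N(R) = √(R + √(6 + (R - 1*(-5)))) = √(R + √(6 + (R + 5))) = √(R + √(6 + (5 + R))) = √(R + √(11 + R)))
(N(3)*A(2))*(q(-1) + 5)² = (√(3 + √(11 + 3))*(4*2))*(-1 + 5)² = (√(3 + √14)*8)*4² = (8*√(3 + √14))*16 = 128*√(3 + √14)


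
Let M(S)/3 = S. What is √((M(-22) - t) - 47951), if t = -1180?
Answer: I*√46837 ≈ 216.42*I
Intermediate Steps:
M(S) = 3*S
√((M(-22) - t) - 47951) = √((3*(-22) - 1*(-1180)) - 47951) = √((-66 + 1180) - 47951) = √(1114 - 47951) = √(-46837) = I*√46837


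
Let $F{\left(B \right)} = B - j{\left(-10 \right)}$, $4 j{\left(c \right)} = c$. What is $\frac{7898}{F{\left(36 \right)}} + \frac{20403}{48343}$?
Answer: $\frac{69563369}{338401} \approx 205.56$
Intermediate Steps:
$j{\left(c \right)} = \frac{c}{4}$
$F{\left(B \right)} = \frac{5}{2} + B$ ($F{\left(B \right)} = B - \frac{1}{4} \left(-10\right) = B - - \frac{5}{2} = B + \frac{5}{2} = \frac{5}{2} + B$)
$\frac{7898}{F{\left(36 \right)}} + \frac{20403}{48343} = \frac{7898}{\frac{5}{2} + 36} + \frac{20403}{48343} = \frac{7898}{\frac{77}{2}} + 20403 \cdot \frac{1}{48343} = 7898 \cdot \frac{2}{77} + \frac{20403}{48343} = \frac{1436}{7} + \frac{20403}{48343} = \frac{69563369}{338401}$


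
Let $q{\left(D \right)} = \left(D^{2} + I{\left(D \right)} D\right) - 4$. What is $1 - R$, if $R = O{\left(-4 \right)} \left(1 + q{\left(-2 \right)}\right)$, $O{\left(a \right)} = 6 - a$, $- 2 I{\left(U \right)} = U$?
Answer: $11$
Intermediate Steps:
$I{\left(U \right)} = - \frac{U}{2}$
$q{\left(D \right)} = -4 + \frac{D^{2}}{2}$ ($q{\left(D \right)} = \left(D^{2} + - \frac{D}{2} D\right) - 4 = \left(D^{2} - \frac{D^{2}}{2}\right) - 4 = \frac{D^{2}}{2} - 4 = -4 + \frac{D^{2}}{2}$)
$R = -10$ ($R = \left(6 - -4\right) \left(1 - \left(4 - \frac{\left(-2\right)^{2}}{2}\right)\right) = \left(6 + 4\right) \left(1 + \left(-4 + \frac{1}{2} \cdot 4\right)\right) = 10 \left(1 + \left(-4 + 2\right)\right) = 10 \left(1 - 2\right) = 10 \left(-1\right) = -10$)
$1 - R = 1 - -10 = 1 + 10 = 11$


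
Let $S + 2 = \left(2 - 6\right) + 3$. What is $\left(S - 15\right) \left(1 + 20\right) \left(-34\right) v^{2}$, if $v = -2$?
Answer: $51408$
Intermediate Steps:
$S = -3$ ($S = -2 + \left(\left(2 - 6\right) + 3\right) = -2 + \left(-4 + 3\right) = -2 - 1 = -3$)
$\left(S - 15\right) \left(1 + 20\right) \left(-34\right) v^{2} = \left(-3 - 15\right) \left(1 + 20\right) \left(-34\right) \left(-2\right)^{2} = \left(-18\right) 21 \left(-34\right) 4 = \left(-378\right) \left(-34\right) 4 = 12852 \cdot 4 = 51408$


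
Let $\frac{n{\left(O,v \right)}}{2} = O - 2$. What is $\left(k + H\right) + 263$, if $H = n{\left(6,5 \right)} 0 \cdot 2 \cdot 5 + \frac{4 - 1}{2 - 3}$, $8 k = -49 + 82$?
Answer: $\frac{2113}{8} \approx 264.13$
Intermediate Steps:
$n{\left(O,v \right)} = -4 + 2 O$ ($n{\left(O,v \right)} = 2 \left(O - 2\right) = 2 \left(-2 + O\right) = -4 + 2 O$)
$k = \frac{33}{8}$ ($k = \frac{-49 + 82}{8} = \frac{1}{8} \cdot 33 = \frac{33}{8} \approx 4.125$)
$H = -3$ ($H = \left(-4 + 2 \cdot 6\right) 0 \cdot 2 \cdot 5 + \frac{4 - 1}{2 - 3} = \left(-4 + 12\right) 0 \cdot 5 + \frac{3}{-1} = 8 \cdot 0 + 3 \left(-1\right) = 0 - 3 = -3$)
$\left(k + H\right) + 263 = \left(\frac{33}{8} - 3\right) + 263 = \frac{9}{8} + 263 = \frac{2113}{8}$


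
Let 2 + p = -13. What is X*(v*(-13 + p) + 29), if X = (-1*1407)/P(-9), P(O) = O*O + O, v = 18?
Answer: 222775/24 ≈ 9282.3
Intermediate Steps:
p = -15 (p = -2 - 13 = -15)
P(O) = O + O**2 (P(O) = O**2 + O = O + O**2)
X = -469/24 (X = (-1*1407)/((-9*(1 - 9))) = -1407/((-9*(-8))) = -1407/72 = -1407*1/72 = -469/24 ≈ -19.542)
X*(v*(-13 + p) + 29) = -469*(18*(-13 - 15) + 29)/24 = -469*(18*(-28) + 29)/24 = -469*(-504 + 29)/24 = -469/24*(-475) = 222775/24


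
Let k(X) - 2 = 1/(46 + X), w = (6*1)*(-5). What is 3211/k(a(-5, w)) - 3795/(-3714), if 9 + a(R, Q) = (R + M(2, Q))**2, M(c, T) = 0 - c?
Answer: 342087593/214174 ≈ 1597.2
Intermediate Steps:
M(c, T) = -c
w = -30 (w = 6*(-5) = -30)
a(R, Q) = -9 + (-2 + R)**2 (a(R, Q) = -9 + (R - 1*2)**2 = -9 + (R - 2)**2 = -9 + (-2 + R)**2)
k(X) = 2 + 1/(46 + X)
3211/k(a(-5, w)) - 3795/(-3714) = 3211/(((93 + 2*(-9 + (-2 - 5)**2))/(46 + (-9 + (-2 - 5)**2)))) - 3795/(-3714) = 3211/(((93 + 2*(-9 + (-7)**2))/(46 + (-9 + (-7)**2)))) - 3795*(-1/3714) = 3211/(((93 + 2*(-9 + 49))/(46 + (-9 + 49)))) + 1265/1238 = 3211/(((93 + 2*40)/(46 + 40))) + 1265/1238 = 3211/(((93 + 80)/86)) + 1265/1238 = 3211/(((1/86)*173)) + 1265/1238 = 3211/(173/86) + 1265/1238 = 3211*(86/173) + 1265/1238 = 276146/173 + 1265/1238 = 342087593/214174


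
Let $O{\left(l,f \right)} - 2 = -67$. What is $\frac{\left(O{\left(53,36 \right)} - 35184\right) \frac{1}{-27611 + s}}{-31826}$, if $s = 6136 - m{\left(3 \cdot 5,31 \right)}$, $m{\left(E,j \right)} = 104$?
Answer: $- \frac{35249}{686773254} \approx -5.1326 \cdot 10^{-5}$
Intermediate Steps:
$O{\left(l,f \right)} = -65$ ($O{\left(l,f \right)} = 2 - 67 = -65$)
$s = 6032$ ($s = 6136 - 104 = 6032$)
$\frac{\left(O{\left(53,36 \right)} - 35184\right) \frac{1}{-27611 + s}}{-31826} = \frac{\left(-65 - 35184\right) \frac{1}{-27611 + 6032}}{-31826} = - \frac{35249}{-21579} \left(- \frac{1}{31826}\right) = \left(-35249\right) \left(- \frac{1}{21579}\right) \left(- \frac{1}{31826}\right) = \frac{35249}{21579} \left(- \frac{1}{31826}\right) = - \frac{35249}{686773254}$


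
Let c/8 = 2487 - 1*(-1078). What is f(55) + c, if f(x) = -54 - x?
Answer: 28411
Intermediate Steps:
c = 28520 (c = 8*(2487 - 1*(-1078)) = 8*(2487 + 1078) = 8*3565 = 28520)
f(55) + c = (-54 - 1*55) + 28520 = (-54 - 55) + 28520 = -109 + 28520 = 28411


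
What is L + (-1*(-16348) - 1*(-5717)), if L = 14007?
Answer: 36072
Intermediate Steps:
L + (-1*(-16348) - 1*(-5717)) = 14007 + (-1*(-16348) - 1*(-5717)) = 14007 + (16348 + 5717) = 14007 + 22065 = 36072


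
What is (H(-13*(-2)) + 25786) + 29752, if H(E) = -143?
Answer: 55395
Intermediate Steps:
(H(-13*(-2)) + 25786) + 29752 = (-143 + 25786) + 29752 = 25643 + 29752 = 55395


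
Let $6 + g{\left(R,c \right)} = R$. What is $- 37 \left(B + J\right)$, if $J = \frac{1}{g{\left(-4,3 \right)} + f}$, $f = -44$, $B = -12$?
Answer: $\frac{24013}{54} \approx 444.69$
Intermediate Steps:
$g{\left(R,c \right)} = -6 + R$
$J = - \frac{1}{54}$ ($J = \frac{1}{\left(-6 - 4\right) - 44} = \frac{1}{-10 - 44} = \frac{1}{-54} = - \frac{1}{54} \approx -0.018519$)
$- 37 \left(B + J\right) = - 37 \left(-12 - \frac{1}{54}\right) = \left(-37\right) \left(- \frac{649}{54}\right) = \frac{24013}{54}$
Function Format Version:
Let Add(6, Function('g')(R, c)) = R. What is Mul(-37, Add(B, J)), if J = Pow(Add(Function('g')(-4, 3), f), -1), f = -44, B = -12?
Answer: Rational(24013, 54) ≈ 444.69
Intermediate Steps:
Function('g')(R, c) = Add(-6, R)
J = Rational(-1, 54) (J = Pow(Add(Add(-6, -4), -44), -1) = Pow(Add(-10, -44), -1) = Pow(-54, -1) = Rational(-1, 54) ≈ -0.018519)
Mul(-37, Add(B, J)) = Mul(-37, Add(-12, Rational(-1, 54))) = Mul(-37, Rational(-649, 54)) = Rational(24013, 54)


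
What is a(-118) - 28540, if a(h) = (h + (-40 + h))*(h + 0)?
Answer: 4028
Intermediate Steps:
a(h) = h*(-40 + 2*h) (a(h) = (-40 + 2*h)*h = h*(-40 + 2*h))
a(-118) - 28540 = 2*(-118)*(-20 - 118) - 28540 = 2*(-118)*(-138) - 28540 = 32568 - 28540 = 4028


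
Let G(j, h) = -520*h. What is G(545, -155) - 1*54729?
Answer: 25871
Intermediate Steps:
G(545, -155) - 1*54729 = -520*(-155) - 1*54729 = 80600 - 54729 = 25871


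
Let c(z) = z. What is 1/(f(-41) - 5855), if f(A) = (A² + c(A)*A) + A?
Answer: -1/2534 ≈ -0.00039463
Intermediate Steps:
f(A) = A + 2*A² (f(A) = (A² + A*A) + A = (A² + A²) + A = 2*A² + A = A + 2*A²)
1/(f(-41) - 5855) = 1/(-41*(1 + 2*(-41)) - 5855) = 1/(-41*(1 - 82) - 5855) = 1/(-41*(-81) - 5855) = 1/(3321 - 5855) = 1/(-2534) = -1/2534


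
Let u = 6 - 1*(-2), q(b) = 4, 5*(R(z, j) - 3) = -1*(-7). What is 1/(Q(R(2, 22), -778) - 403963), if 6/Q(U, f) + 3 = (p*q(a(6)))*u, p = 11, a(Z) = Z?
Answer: -349/140983081 ≈ -2.4755e-6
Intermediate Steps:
R(z, j) = 22/5 (R(z, j) = 3 + (-1*(-7))/5 = 3 + (1/5)*7 = 3 + 7/5 = 22/5)
u = 8 (u = 6 + 2 = 8)
Q(U, f) = 6/349 (Q(U, f) = 6/(-3 + (11*4)*8) = 6/(-3 + 44*8) = 6/(-3 + 352) = 6/349)
1/(Q(R(2, 22), -778) - 403963) = 1/(6/349 - 403963) = 1/(-140983081/349) = -349/140983081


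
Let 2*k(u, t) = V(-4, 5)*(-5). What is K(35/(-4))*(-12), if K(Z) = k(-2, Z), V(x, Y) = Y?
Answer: 150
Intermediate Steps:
k(u, t) = -25/2 (k(u, t) = (5*(-5))/2 = (½)*(-25) = -25/2)
K(Z) = -25/2
K(35/(-4))*(-12) = -25/2*(-12) = 150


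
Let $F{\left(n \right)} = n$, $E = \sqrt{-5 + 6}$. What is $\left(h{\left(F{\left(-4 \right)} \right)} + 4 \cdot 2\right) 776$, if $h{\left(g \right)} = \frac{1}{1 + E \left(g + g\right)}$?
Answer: $\frac{42680}{7} \approx 6097.1$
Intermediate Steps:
$E = 1$ ($E = \sqrt{1} = 1$)
$h{\left(g \right)} = \frac{1}{1 + 2 g}$ ($h{\left(g \right)} = \frac{1}{1 + 1 \left(g + g\right)} = \frac{1}{1 + 1 \cdot 2 g} = \frac{1}{1 + 2 g}$)
$\left(h{\left(F{\left(-4 \right)} \right)} + 4 \cdot 2\right) 776 = \left(\frac{1}{1 + 2 \left(-4\right)} + 4 \cdot 2\right) 776 = \left(\frac{1}{1 - 8} + 8\right) 776 = \left(\frac{1}{-7} + 8\right) 776 = \left(- \frac{1}{7} + 8\right) 776 = \frac{55}{7} \cdot 776 = \frac{42680}{7}$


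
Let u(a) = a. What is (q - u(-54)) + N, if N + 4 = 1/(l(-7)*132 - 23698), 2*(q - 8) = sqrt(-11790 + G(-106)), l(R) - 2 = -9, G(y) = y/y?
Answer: 1428075/24622 + I*sqrt(11789)/2 ≈ 58.0 + 54.289*I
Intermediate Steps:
G(y) = 1
l(R) = -7 (l(R) = 2 - 9 = -7)
q = 8 + I*sqrt(11789)/2 (q = 8 + sqrt(-11790 + 1)/2 = 8 + sqrt(-11789)/2 = 8 + (I*sqrt(11789))/2 = 8 + I*sqrt(11789)/2 ≈ 8.0 + 54.289*I)
N = -98489/24622 (N = -4 + 1/(-7*132 - 23698) = -4 + 1/(-924 - 23698) = -4 + 1/(-24622) = -4 - 1/24622 = -98489/24622 ≈ -4.0000)
(q - u(-54)) + N = ((8 + I*sqrt(11789)/2) - 1*(-54)) - 98489/24622 = ((8 + I*sqrt(11789)/2) + 54) - 98489/24622 = (62 + I*sqrt(11789)/2) - 98489/24622 = 1428075/24622 + I*sqrt(11789)/2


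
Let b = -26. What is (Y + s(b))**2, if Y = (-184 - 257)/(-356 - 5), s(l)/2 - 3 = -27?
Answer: 285170769/130321 ≈ 2188.2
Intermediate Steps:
s(l) = -48 (s(l) = 6 + 2*(-27) = 6 - 54 = -48)
Y = 441/361 (Y = -441/(-361) = -441*(-1/361) = 441/361 ≈ 1.2216)
(Y + s(b))**2 = (441/361 - 48)**2 = (-16887/361)**2 = 285170769/130321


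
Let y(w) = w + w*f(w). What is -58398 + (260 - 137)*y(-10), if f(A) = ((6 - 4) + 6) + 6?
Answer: -76848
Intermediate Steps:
f(A) = 14 (f(A) = (2 + 6) + 6 = 8 + 6 = 14)
y(w) = 15*w (y(w) = w + w*14 = w + 14*w = 15*w)
-58398 + (260 - 137)*y(-10) = -58398 + (260 - 137)*(15*(-10)) = -58398 + 123*(-150) = -58398 - 18450 = -76848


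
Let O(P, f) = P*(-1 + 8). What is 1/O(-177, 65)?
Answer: -1/1239 ≈ -0.00080710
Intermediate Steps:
O(P, f) = 7*P (O(P, f) = P*7 = 7*P)
1/O(-177, 65) = 1/(7*(-177)) = 1/(-1239) = -1/1239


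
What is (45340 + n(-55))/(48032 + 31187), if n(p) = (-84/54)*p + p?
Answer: 408335/712971 ≈ 0.57272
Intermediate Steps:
n(p) = -5*p/9 (n(p) = (-84*1/54)*p + p = -14*p/9 + p = -5*p/9)
(45340 + n(-55))/(48032 + 31187) = (45340 - 5/9*(-55))/(48032 + 31187) = (45340 + 275/9)/79219 = (408335/9)*(1/79219) = 408335/712971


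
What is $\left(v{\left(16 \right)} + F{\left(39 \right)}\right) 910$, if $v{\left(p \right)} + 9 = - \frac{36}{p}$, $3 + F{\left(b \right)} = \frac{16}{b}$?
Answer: $- \frac{75565}{6} \approx -12594.0$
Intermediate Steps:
$F{\left(b \right)} = -3 + \frac{16}{b}$
$v{\left(p \right)} = -9 - \frac{36}{p}$
$\left(v{\left(16 \right)} + F{\left(39 \right)}\right) 910 = \left(\left(-9 - \frac{36}{16}\right) - \left(3 - \frac{16}{39}\right)\right) 910 = \left(\left(-9 - \frac{9}{4}\right) + \left(-3 + 16 \cdot \frac{1}{39}\right)\right) 910 = \left(\left(-9 - \frac{9}{4}\right) + \left(-3 + \frac{16}{39}\right)\right) 910 = \left(- \frac{45}{4} - \frac{101}{39}\right) 910 = \left(- \frac{2159}{156}\right) 910 = - \frac{75565}{6}$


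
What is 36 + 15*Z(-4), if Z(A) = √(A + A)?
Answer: 36 + 30*I*√2 ≈ 36.0 + 42.426*I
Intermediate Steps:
Z(A) = √2*√A (Z(A) = √(2*A) = √2*√A)
36 + 15*Z(-4) = 36 + 15*(√2*√(-4)) = 36 + 15*(√2*(2*I)) = 36 + 15*(2*I*√2) = 36 + 30*I*√2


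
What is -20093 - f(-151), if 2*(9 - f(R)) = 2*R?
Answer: -20253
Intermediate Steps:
f(R) = 9 - R
-20093 - f(-151) = -20093 - (9 - 1*(-151)) = -20093 - (9 + 151) = -20093 - 1*160 = -20093 - 160 = -20253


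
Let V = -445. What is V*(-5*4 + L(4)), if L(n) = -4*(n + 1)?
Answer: 17800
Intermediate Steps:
L(n) = -4 - 4*n (L(n) = -4*(1 + n) = -4 - 4*n)
V*(-5*4 + L(4)) = -445*(-5*4 + (-4 - 4*4)) = -445*(-20 + (-4 - 16)) = -445*(-20 - 20) = -445*(-40) = 17800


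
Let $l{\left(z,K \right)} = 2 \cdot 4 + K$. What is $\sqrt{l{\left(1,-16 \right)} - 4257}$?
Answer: $i \sqrt{4265} \approx 65.307 i$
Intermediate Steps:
$l{\left(z,K \right)} = 8 + K$
$\sqrt{l{\left(1,-16 \right)} - 4257} = \sqrt{\left(8 - 16\right) - 4257} = \sqrt{-8 - 4257} = \sqrt{-4265} = i \sqrt{4265}$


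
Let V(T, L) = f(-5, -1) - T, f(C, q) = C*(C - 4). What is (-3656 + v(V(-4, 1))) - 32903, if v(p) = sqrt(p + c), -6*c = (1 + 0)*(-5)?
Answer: -36559 + sqrt(1794)/6 ≈ -36552.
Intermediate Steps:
f(C, q) = C*(-4 + C)
c = 5/6 (c = -(1 + 0)*(-5)/6 = -(-5)/6 = -1/6*(-5) = 5/6 ≈ 0.83333)
V(T, L) = 45 - T (V(T, L) = -5*(-4 - 5) - T = -5*(-9) - T = 45 - T)
v(p) = sqrt(5/6 + p) (v(p) = sqrt(p + 5/6) = sqrt(5/6 + p))
(-3656 + v(V(-4, 1))) - 32903 = (-3656 + sqrt(30 + 36*(45 - 1*(-4)))/6) - 32903 = (-3656 + sqrt(30 + 36*(45 + 4))/6) - 32903 = (-3656 + sqrt(30 + 36*49)/6) - 32903 = (-3656 + sqrt(30 + 1764)/6) - 32903 = (-3656 + sqrt(1794)/6) - 32903 = -36559 + sqrt(1794)/6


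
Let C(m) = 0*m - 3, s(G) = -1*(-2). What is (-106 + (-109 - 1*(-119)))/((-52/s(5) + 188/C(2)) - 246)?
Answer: 72/251 ≈ 0.28685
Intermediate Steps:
s(G) = 2
C(m) = -3 (C(m) = 0 - 3 = -3)
(-106 + (-109 - 1*(-119)))/((-52/s(5) + 188/C(2)) - 246) = (-106 + (-109 - 1*(-119)))/((-52/2 + 188/(-3)) - 246) = (-106 + (-109 + 119))/((-52*½ + 188*(-⅓)) - 246) = (-106 + 10)/((-26 - 188/3) - 246) = -96/(-266/3 - 246) = -96/(-1004/3) = -96*(-3/1004) = 72/251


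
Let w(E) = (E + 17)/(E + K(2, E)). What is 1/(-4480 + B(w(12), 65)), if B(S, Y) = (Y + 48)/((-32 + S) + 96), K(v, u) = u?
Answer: -1565/7008488 ≈ -0.00022330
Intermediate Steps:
w(E) = (17 + E)/(2*E) (w(E) = (E + 17)/(E + E) = (17 + E)/((2*E)) = (17 + E)*(1/(2*E)) = (17 + E)/(2*E))
B(S, Y) = (48 + Y)/(64 + S)
1/(-4480 + B(w(12), 65)) = 1/(-4480 + (48 + 65)/(64 + (½)*(17 + 12)/12)) = 1/(-4480 + 113/(64 + (½)*(1/12)*29)) = 1/(-4480 + 113/(64 + 29/24)) = 1/(-4480 + 113/(1565/24)) = 1/(-4480 + (24/1565)*113) = 1/(-4480 + 2712/1565) = 1/(-7008488/1565) = -1565/7008488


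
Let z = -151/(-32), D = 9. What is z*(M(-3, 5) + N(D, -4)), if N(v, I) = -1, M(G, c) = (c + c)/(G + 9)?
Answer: 151/48 ≈ 3.1458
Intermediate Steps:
M(G, c) = 2*c/(9 + G) (M(G, c) = (2*c)/(9 + G) = 2*c/(9 + G))
z = 151/32 (z = -151*(-1/32) = 151/32 ≈ 4.7188)
z*(M(-3, 5) + N(D, -4)) = 151*(2*5/(9 - 3) - 1)/32 = 151*(2*5/6 - 1)/32 = 151*(2*5*(1/6) - 1)/32 = 151*(5/3 - 1)/32 = (151/32)*(2/3) = 151/48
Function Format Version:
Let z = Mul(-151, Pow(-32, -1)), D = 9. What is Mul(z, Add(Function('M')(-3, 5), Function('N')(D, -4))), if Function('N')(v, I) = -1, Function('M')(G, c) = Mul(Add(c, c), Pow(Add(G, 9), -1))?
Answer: Rational(151, 48) ≈ 3.1458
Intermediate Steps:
Function('M')(G, c) = Mul(2, c, Pow(Add(9, G), -1)) (Function('M')(G, c) = Mul(Mul(2, c), Pow(Add(9, G), -1)) = Mul(2, c, Pow(Add(9, G), -1)))
z = Rational(151, 32) (z = Mul(-151, Rational(-1, 32)) = Rational(151, 32) ≈ 4.7188)
Mul(z, Add(Function('M')(-3, 5), Function('N')(D, -4))) = Mul(Rational(151, 32), Add(Mul(2, 5, Pow(Add(9, -3), -1)), -1)) = Mul(Rational(151, 32), Add(Mul(2, 5, Pow(6, -1)), -1)) = Mul(Rational(151, 32), Add(Mul(2, 5, Rational(1, 6)), -1)) = Mul(Rational(151, 32), Add(Rational(5, 3), -1)) = Mul(Rational(151, 32), Rational(2, 3)) = Rational(151, 48)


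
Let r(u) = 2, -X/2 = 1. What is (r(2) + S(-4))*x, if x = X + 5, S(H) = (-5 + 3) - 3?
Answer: -9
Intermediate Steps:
X = -2 (X = -2*1 = -2)
S(H) = -5 (S(H) = -2 - 3 = -5)
x = 3 (x = -2 + 5 = 3)
(r(2) + S(-4))*x = (2 - 5)*3 = -3*3 = -9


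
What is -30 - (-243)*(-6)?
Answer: -1488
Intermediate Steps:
-30 - (-243)*(-6) = -30 - 81*18 = -30 - 1458 = -1488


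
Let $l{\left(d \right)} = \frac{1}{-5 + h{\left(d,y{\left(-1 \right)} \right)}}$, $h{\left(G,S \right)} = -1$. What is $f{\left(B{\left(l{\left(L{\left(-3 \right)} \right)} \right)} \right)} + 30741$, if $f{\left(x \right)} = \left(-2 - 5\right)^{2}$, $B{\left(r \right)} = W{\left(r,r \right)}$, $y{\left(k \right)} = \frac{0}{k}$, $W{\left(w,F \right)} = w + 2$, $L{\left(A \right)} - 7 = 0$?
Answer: $30790$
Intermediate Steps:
$L{\left(A \right)} = 7$ ($L{\left(A \right)} = 7 + 0 = 7$)
$W{\left(w,F \right)} = 2 + w$
$y{\left(k \right)} = 0$
$l{\left(d \right)} = - \frac{1}{6}$ ($l{\left(d \right)} = \frac{1}{-5 - 1} = \frac{1}{-6} = - \frac{1}{6}$)
$B{\left(r \right)} = 2 + r$
$f{\left(x \right)} = 49$ ($f{\left(x \right)} = \left(-7\right)^{2} = 49$)
$f{\left(B{\left(l{\left(L{\left(-3 \right)} \right)} \right)} \right)} + 30741 = 49 + 30741 = 30790$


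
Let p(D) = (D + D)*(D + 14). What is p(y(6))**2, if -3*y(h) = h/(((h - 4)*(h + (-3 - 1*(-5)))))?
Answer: 12321/1024 ≈ 12.032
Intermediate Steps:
y(h) = -h/(3*(-4 + h)*(2 + h)) (y(h) = -h/(3*((h - 4)*(h + (-3 - 1*(-5))))) = -h/(3*((-4 + h)*(h + (-3 + 5)))) = -h/(3*((-4 + h)*(h + 2))) = -h/(3*((-4 + h)*(2 + h))) = -h*1/((-4 + h)*(2 + h))/3 = -h/(3*(-4 + h)*(2 + h)))
p(D) = 2*D*(14 + D) (p(D) = (2*D)*(14 + D) = 2*D*(14 + D))
p(y(6))**2 = (2*((1/3)*6/(8 - 1*6**2 + 2*6))*(14 + (1/3)*6/(8 - 1*6**2 + 2*6)))**2 = (2*((1/3)*6/(8 - 1*36 + 12))*(14 + (1/3)*6/(8 - 1*36 + 12)))**2 = (2*((1/3)*6/(8 - 36 + 12))*(14 + (1/3)*6/(8 - 36 + 12)))**2 = (2*((1/3)*6/(-16))*(14 + (1/3)*6/(-16)))**2 = (2*((1/3)*6*(-1/16))*(14 + (1/3)*6*(-1/16)))**2 = (2*(-1/8)*(14 - 1/8))**2 = (2*(-1/8)*(111/8))**2 = (-111/32)**2 = 12321/1024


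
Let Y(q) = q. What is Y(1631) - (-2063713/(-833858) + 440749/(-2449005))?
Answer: 3326015131438067/2042122411290 ≈ 1628.7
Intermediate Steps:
Y(1631) - (-2063713/(-833858) + 440749/(-2449005)) = 1631 - (-2063713/(-833858) + 440749/(-2449005)) = 1631 - (-2063713*(-1/833858) + 440749*(-1/2449005)) = 1631 - (2063713/833858 - 440749/2449005) = 1631 - 1*4686521375923/2042122411290 = 1631 - 4686521375923/2042122411290 = 3326015131438067/2042122411290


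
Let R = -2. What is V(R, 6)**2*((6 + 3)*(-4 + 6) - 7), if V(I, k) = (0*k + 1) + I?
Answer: 11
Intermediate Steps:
V(I, k) = 1 + I (V(I, k) = (0 + 1) + I = 1 + I)
V(R, 6)**2*((6 + 3)*(-4 + 6) - 7) = (1 - 2)**2*((6 + 3)*(-4 + 6) - 7) = (-1)**2*(9*2 - 7) = 1*(18 - 7) = 1*11 = 11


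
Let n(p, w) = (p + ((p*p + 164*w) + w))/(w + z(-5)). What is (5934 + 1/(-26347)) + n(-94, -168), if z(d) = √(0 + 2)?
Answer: 2248158564511/371782517 + 9489*√2/14111 ≈ 6047.9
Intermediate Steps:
z(d) = √2
n(p, w) = (p + p² + 165*w)/(w + √2) (n(p, w) = (p + ((p*p + 164*w) + w))/(w + √2) = (p + ((p² + 164*w) + w))/(w + √2) = (p + (p² + 165*w))/(w + √2) = (p + p² + 165*w)/(w + √2))
(5934 + 1/(-26347)) + n(-94, -168) = (5934 + 1/(-26347)) + (-94 + (-94)² + 165*(-168))/(-168 + √2) = (5934 - 1/26347) + (-94 + 8836 - 27720)/(-168 + √2) = 156343097/26347 - 18978/(-168 + √2)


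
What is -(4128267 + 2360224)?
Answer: -6488491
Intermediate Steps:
-(4128267 + 2360224) = -1*6488491 = -6488491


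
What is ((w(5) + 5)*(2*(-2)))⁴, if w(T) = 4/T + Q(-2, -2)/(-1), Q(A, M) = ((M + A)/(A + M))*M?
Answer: 592240896/625 ≈ 9.4759e+5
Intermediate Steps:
Q(A, M) = M (Q(A, M) = ((A + M)/(A + M))*M = 1*M = M)
w(T) = 2 + 4/T (w(T) = 4/T - 2/(-1) = 4/T - 2*(-1) = 4/T + 2 = 2 + 4/T)
((w(5) + 5)*(2*(-2)))⁴ = (((2 + 4/5) + 5)*(2*(-2)))⁴ = (((2 + 4*(⅕)) + 5)*(-4))⁴ = (((2 + ⅘) + 5)*(-4))⁴ = ((14/5 + 5)*(-4))⁴ = ((39/5)*(-4))⁴ = (-156/5)⁴ = 592240896/625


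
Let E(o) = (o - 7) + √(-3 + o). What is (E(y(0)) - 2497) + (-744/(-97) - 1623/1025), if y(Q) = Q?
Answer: -248355031/99425 + I*√3 ≈ -2497.9 + 1.732*I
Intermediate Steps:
E(o) = -7 + o + √(-3 + o) (E(o) = (-7 + o) + √(-3 + o) = -7 + o + √(-3 + o))
(E(y(0)) - 2497) + (-744/(-97) - 1623/1025) = ((-7 + 0 + √(-3 + 0)) - 2497) + (-744/(-97) - 1623/1025) = ((-7 + 0 + √(-3)) - 2497) + (-744*(-1/97) - 1623*1/1025) = ((-7 + 0 + I*√3) - 2497) + (744/97 - 1623/1025) = ((-7 + I*√3) - 2497) + 605169/99425 = (-2504 + I*√3) + 605169/99425 = -248355031/99425 + I*√3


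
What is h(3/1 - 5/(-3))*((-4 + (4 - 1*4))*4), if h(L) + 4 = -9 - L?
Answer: 848/3 ≈ 282.67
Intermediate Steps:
h(L) = -13 - L (h(L) = -4 + (-9 - L) = -13 - L)
h(3/1 - 5/(-3))*((-4 + (4 - 1*4))*4) = (-13 - (3/1 - 5/(-3)))*((-4 + (4 - 1*4))*4) = (-13 - (3*1 - 5*(-1/3)))*((-4 + (4 - 4))*4) = (-13 - (3 + 5/3))*((-4 + 0)*4) = (-13 - 1*14/3)*(-4*4) = (-13 - 14/3)*(-16) = -53/3*(-16) = 848/3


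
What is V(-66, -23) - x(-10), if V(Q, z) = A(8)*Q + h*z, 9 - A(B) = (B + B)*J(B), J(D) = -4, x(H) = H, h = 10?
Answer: -5038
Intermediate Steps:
A(B) = 9 + 8*B (A(B) = 9 - (B + B)*(-4) = 9 - 2*B*(-4) = 9 - (-8)*B = 9 + 8*B)
V(Q, z) = 10*z + 73*Q (V(Q, z) = (9 + 8*8)*Q + 10*z = (9 + 64)*Q + 10*z = 73*Q + 10*z = 10*z + 73*Q)
V(-66, -23) - x(-10) = (10*(-23) + 73*(-66)) - 1*(-10) = (-230 - 4818) + 10 = -5048 + 10 = -5038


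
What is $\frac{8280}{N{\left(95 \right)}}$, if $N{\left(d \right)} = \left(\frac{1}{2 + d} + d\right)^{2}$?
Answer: $\frac{1082035}{1179648} \approx 0.91725$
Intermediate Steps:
$N{\left(d \right)} = \left(d + \frac{1}{2 + d}\right)^{2}$
$\frac{8280}{N{\left(95 \right)}} = \frac{8280}{\frac{1}{\left(2 + 95\right)^{2}} \left(1 + 95^{2} + 2 \cdot 95\right)^{2}} = \frac{8280}{\frac{1}{9409} \left(1 + 9025 + 190\right)^{2}} = \frac{8280}{\frac{1}{9409} \cdot 9216^{2}} = \frac{8280}{\frac{1}{9409} \cdot 84934656} = \frac{8280}{\frac{84934656}{9409}} = 8280 \cdot \frac{9409}{84934656} = \frac{1082035}{1179648}$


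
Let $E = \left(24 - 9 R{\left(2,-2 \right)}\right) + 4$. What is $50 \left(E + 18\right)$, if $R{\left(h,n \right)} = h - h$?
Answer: $2300$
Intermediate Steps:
$R{\left(h,n \right)} = 0$
$E = 28$ ($E = \left(24 - 0\right) + 4 = \left(24 + 0\right) + 4 = 24 + 4 = 28$)
$50 \left(E + 18\right) = 50 \left(28 + 18\right) = 50 \cdot 46 = 2300$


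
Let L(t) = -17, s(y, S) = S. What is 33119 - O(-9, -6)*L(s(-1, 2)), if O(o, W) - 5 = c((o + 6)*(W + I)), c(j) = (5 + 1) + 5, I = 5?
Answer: 33391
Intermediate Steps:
c(j) = 11 (c(j) = 6 + 5 = 11)
O(o, W) = 16 (O(o, W) = 5 + 11 = 16)
33119 - O(-9, -6)*L(s(-1, 2)) = 33119 - 16*(-17) = 33119 - 1*(-272) = 33119 + 272 = 33391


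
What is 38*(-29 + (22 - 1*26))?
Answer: -1254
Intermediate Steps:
38*(-29 + (22 - 1*26)) = 38*(-29 + (22 - 26)) = 38*(-29 - 4) = 38*(-33) = -1254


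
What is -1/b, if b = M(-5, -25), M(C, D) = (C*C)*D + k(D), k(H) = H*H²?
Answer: 1/16250 ≈ 6.1538e-5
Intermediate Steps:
k(H) = H³
M(C, D) = D³ + D*C² (M(C, D) = (C*C)*D + D³ = C²*D + D³ = D*C² + D³ = D³ + D*C²)
b = -16250 (b = -25*((-5)² + (-25)²) = -25*(25 + 625) = -25*650 = -16250)
-1/b = -1/(-16250) = -1*(-1/16250) = 1/16250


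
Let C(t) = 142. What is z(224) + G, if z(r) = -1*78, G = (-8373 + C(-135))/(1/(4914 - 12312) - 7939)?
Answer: -4520259456/58732723 ≈ -76.963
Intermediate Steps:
G = 60892938/58732723 (G = (-8373 + 142)/(1/(4914 - 12312) - 7939) = -8231/(1/(-7398) - 7939) = -8231/(-1/7398 - 7939) = -8231/(-58732723/7398) = -8231*(-7398/58732723) = 60892938/58732723 ≈ 1.0368)
z(r) = -78
z(224) + G = -78 + 60892938/58732723 = -4520259456/58732723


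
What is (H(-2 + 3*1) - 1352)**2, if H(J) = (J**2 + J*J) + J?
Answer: 1819801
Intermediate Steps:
H(J) = J + 2*J**2 (H(J) = (J**2 + J**2) + J = 2*J**2 + J = J + 2*J**2)
(H(-2 + 3*1) - 1352)**2 = ((-2 + 3*1)*(1 + 2*(-2 + 3*1)) - 1352)**2 = ((-2 + 3)*(1 + 2*(-2 + 3)) - 1352)**2 = (1*(1 + 2*1) - 1352)**2 = (1*(1 + 2) - 1352)**2 = (1*3 - 1352)**2 = (3 - 1352)**2 = (-1349)**2 = 1819801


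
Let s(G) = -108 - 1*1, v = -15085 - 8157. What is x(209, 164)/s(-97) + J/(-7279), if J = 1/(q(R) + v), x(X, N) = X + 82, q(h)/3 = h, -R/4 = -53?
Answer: -47883780425/17935849066 ≈ -2.6697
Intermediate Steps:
R = 212 (R = -4*(-53) = 212)
v = -23242
q(h) = 3*h
s(G) = -109 (s(G) = -108 - 1 = -109)
x(X, N) = 82 + X
J = -1/22606 (J = 1/(3*212 - 23242) = 1/(636 - 23242) = 1/(-22606) = -1/22606 ≈ -4.4236e-5)
x(209, 164)/s(-97) + J/(-7279) = (82 + 209)/(-109) - 1/22606/(-7279) = 291*(-1/109) - 1/22606*(-1/7279) = -291/109 + 1/164549074 = -47883780425/17935849066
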